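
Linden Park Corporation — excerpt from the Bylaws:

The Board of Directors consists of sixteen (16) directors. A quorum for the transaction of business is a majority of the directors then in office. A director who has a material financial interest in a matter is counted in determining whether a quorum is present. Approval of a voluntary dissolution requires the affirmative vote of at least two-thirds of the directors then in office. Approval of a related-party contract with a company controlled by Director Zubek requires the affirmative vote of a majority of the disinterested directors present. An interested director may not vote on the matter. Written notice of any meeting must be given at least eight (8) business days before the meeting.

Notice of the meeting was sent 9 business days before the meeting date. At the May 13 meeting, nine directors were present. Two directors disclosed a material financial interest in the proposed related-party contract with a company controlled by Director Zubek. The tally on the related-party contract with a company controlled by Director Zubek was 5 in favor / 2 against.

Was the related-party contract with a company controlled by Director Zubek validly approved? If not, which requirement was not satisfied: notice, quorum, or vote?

Notice: 9 business days given; 8 required (9 ≥ 8). Satisfied.
Quorum: 9 present (interested directors count toward quorum); quorum is 9. Satisfied.
Vote: the related-party contract with a company controlled by Director Zubek requires a majority of the disinterested directors present (9 − 2 = 7). A majority of 7 is 4, so 4 affirmative votes are needed; 5 voted in favor. Satisfied.

Valid — all requirements satisfied.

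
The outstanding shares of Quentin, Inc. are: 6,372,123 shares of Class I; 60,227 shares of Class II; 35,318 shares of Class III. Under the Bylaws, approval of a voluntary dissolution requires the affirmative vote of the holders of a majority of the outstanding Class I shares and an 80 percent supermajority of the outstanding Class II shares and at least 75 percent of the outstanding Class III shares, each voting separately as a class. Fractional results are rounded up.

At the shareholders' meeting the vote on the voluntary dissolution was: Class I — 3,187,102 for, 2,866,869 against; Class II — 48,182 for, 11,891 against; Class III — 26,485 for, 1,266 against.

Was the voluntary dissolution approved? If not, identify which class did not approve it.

Not approved — the Class III shares did not give the required vote.

Class I: a majority of 6372123 is 3186062; 3,186,062 required, 3,187,102 in favor — approved.
Class II: 4/5 of 60227 = 48181.60, rounded up to 48182; 48,182 required, 48,182 in favor — approved.
Class III: 3/4 of 35318 = 26488.50, rounded up to 26489; 26,489 required, 26,485 in favor — not approved.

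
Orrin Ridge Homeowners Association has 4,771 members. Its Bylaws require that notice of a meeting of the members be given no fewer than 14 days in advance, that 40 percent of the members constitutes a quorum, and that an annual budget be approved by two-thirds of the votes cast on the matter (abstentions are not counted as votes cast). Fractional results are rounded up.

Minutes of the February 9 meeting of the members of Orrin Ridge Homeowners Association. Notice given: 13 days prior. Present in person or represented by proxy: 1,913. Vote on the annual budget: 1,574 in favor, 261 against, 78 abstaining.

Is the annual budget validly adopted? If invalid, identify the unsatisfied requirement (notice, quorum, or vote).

Notice: 13 days given; 14 required. Not satisfied.
Quorum: 40% of 4,771 = 1,908.40, rounded up to 1,909; 1,913 present. Satisfied.
Vote: requires two-thirds of the votes cast (1,913 − 78 abstaining = 1,835); 2/3 of 1835 = 1223.33, rounded up to 1224, so 1,224 needed; 1,574 in favor. Satisfied.

Invalid — notice requirement not satisfied.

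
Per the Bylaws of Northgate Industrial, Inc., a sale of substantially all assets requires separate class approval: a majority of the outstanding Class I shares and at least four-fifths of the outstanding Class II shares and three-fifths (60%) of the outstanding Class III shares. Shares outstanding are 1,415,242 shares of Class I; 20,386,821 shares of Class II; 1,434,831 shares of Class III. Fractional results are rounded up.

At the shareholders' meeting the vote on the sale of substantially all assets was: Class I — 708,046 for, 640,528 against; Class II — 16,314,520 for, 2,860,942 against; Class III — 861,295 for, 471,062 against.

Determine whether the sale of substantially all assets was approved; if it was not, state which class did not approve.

Approved — every class gave the required vote.

Class I: a majority of 1415242 is 707622; 707,622 required, 708,046 in favor — approved.
Class II: 4/5 of 20386821 = 16309456.80, rounded up to 16309457; 16,309,457 required, 16,314,520 in favor — approved.
Class III: 3/5 of 1434831 = 860898.60, rounded up to 860899; 860,899 required, 861,295 in favor — approved.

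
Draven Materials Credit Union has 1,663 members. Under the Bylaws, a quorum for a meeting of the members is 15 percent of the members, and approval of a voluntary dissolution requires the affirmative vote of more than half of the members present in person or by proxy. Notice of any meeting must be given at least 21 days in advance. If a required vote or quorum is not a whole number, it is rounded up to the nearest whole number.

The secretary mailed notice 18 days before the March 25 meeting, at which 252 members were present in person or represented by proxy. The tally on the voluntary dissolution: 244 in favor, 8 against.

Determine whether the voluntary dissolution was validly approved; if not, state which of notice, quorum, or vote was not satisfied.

Notice: 18 days given; 21 required. Not satisfied.
Quorum: 15% of 1,663 = 249.45, rounded up to 250; 252 present. Satisfied.
Vote: requires a majority of those present (252); a majority of 252 is 127, so 127 needed; 244 in favor. Satisfied.

Invalid — notice requirement not satisfied.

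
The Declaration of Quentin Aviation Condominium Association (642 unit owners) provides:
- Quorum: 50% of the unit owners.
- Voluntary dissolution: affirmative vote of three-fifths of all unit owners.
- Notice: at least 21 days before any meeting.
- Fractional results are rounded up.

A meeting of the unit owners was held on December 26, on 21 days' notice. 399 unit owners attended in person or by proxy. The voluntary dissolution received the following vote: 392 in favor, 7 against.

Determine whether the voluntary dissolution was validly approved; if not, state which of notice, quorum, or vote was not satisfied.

Notice: 21 days given; 21 required. Satisfied.
Quorum: 50% of 642 = 321; 399 present. Satisfied.
Vote: requires three-fifths of all unit owners (642); 3/5 of 642 = 385.20, rounded up to 386, so 386 needed; 392 in favor. Satisfied.

Valid — all requirements satisfied.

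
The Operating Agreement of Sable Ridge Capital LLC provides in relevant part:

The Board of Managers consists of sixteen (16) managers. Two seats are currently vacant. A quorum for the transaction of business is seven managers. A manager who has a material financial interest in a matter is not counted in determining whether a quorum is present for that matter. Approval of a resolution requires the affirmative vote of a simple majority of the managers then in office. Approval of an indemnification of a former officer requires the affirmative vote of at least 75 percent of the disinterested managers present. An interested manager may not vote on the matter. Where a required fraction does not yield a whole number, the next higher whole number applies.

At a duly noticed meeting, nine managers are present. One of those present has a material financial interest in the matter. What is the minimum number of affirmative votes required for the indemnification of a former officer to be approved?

The indemnification of a former officer requires three-fourths of the disinterested managers present (9 − 1 = 8).
3/4 of 8 = 6.

6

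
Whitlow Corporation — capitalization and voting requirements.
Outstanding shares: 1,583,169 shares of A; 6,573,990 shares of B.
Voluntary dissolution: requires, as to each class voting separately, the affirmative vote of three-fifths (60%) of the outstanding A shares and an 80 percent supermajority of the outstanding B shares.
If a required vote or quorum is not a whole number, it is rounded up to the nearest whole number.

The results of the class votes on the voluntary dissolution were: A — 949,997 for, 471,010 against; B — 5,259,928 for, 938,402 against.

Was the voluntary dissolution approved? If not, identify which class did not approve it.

A: 3/5 of 1583169 = 949901.40, rounded up to 949902; 949,902 required, 949,997 in favor — approved.
B: 4/5 of 6573990 = 5259192; 5,259,192 required, 5,259,928 in favor — approved.

Approved — every class gave the required vote.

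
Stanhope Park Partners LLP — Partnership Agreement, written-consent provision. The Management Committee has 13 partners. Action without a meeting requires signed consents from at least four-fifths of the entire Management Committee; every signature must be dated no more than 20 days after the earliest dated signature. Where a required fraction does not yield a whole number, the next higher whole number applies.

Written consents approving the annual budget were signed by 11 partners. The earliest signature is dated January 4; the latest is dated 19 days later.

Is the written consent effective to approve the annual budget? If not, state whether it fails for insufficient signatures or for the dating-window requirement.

Signatures required: at least four-fifths of 13 — 4/5 of 13 = 10.40, rounded up to 11, so 11 needed; 11 signed. Sufficient.
Dating window: the latest signature is 19 days after the earliest; the limit is 20 days. Within the window.

Effective — both the signature and dating-window requirements are satisfied.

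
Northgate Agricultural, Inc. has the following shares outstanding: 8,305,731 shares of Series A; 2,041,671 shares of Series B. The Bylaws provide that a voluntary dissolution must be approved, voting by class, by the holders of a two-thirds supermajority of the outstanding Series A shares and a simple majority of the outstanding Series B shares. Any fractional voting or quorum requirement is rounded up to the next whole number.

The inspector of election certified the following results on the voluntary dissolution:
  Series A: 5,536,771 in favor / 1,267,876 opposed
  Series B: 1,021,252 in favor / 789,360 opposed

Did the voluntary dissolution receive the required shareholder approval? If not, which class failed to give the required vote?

Series A: 2/3 of 8305731 = 5537154; 5,537,154 required, 5,536,771 in favor — not approved.
Series B: a majority of 2041671 is 1020836; 1,020,836 required, 1,021,252 in favor — approved.

Not approved — the Series A shares did not give the required vote.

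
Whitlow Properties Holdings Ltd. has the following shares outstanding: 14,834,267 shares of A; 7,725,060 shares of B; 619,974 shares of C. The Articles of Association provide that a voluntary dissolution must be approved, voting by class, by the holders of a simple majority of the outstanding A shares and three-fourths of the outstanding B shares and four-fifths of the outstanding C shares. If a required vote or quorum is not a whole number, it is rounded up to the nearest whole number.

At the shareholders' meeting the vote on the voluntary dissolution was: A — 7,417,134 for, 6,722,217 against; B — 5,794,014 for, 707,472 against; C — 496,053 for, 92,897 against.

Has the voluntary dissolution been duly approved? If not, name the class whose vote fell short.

A: a majority of 14834267 is 7417134; 7,417,134 required, 7,417,134 in favor — approved.
B: 3/4 of 7725060 = 5793795; 5,793,795 required, 5,794,014 in favor — approved.
C: 4/5 of 619974 = 495979.20, rounded up to 495980; 495,980 required, 496,053 in favor — approved.

Approved — every class gave the required vote.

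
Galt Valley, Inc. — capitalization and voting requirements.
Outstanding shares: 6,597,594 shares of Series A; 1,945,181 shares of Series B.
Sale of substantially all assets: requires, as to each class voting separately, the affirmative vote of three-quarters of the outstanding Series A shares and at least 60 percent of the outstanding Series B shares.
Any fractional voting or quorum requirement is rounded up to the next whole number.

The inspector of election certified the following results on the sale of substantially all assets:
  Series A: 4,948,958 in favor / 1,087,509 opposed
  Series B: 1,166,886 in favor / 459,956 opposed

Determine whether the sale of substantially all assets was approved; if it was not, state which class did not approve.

Series A: 3/4 of 6597594 = 4948195.50, rounded up to 4948196; 4,948,196 required, 4,948,958 in favor — approved.
Series B: 3/5 of 1945181 = 1167108.60, rounded up to 1167109; 1,167,109 required, 1,166,886 in favor — not approved.

Not approved — the Series B shares did not give the required vote.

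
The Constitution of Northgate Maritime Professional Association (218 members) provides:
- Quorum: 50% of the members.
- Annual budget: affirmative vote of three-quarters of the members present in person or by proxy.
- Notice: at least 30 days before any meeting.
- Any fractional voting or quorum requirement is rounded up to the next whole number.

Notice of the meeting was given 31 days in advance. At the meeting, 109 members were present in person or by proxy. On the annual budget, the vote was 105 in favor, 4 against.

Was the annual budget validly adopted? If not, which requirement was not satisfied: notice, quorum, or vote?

Notice: 31 days given; 30 required. Satisfied.
Quorum: 50% of 218 = 109; 109 present. Satisfied.
Vote: requires three-fourths of those present (109); 3/4 of 109 = 81.75, rounded up to 82, so 82 needed; 105 in favor. Satisfied.

Valid — all requirements satisfied.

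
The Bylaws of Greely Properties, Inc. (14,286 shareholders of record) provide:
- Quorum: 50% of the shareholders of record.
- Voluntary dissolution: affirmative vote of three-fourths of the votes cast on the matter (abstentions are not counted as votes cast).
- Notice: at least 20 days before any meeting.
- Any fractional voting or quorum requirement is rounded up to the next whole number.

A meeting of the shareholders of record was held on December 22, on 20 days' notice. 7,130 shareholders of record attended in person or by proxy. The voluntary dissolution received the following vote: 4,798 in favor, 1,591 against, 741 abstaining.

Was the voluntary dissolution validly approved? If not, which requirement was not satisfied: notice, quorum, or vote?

Notice: 20 days given; 20 required. Satisfied.
Quorum: 50% of 14,286 = 7,143; 7,130 present. Not satisfied.
Vote: requires three-fourths of the votes cast (7,130 − 741 abstaining = 6,389); 3/4 of 6389 = 4791.75, rounded up to 4792, so 4,792 needed; 4,798 in favor. Satisfied.

Invalid — quorum requirement not satisfied.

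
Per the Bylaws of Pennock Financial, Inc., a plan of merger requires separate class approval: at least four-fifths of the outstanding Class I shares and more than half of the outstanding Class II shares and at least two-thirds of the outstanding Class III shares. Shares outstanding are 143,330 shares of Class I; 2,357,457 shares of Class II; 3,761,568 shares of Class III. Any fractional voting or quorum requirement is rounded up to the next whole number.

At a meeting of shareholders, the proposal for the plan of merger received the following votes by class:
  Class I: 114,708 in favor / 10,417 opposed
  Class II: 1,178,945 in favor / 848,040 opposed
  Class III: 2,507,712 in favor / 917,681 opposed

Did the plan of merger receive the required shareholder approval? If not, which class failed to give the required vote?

Class I: 4/5 of 143330 = 114664; 114,664 required, 114,708 in favor — approved.
Class II: a majority of 2357457 is 1178729; 1,178,729 required, 1,178,945 in favor — approved.
Class III: 2/3 of 3761568 = 2507712; 2,507,712 required, 2,507,712 in favor — approved.

Approved — every class gave the required vote.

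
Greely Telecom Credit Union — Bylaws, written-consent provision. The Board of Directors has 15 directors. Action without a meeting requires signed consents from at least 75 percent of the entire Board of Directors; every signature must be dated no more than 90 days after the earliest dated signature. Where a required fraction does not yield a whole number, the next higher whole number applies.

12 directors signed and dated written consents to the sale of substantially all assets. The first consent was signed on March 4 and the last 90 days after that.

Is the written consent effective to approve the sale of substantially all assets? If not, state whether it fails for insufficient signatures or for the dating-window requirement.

Signatures required: at least 75 percent of 15 — 3/4 of 15 = 11.25, rounded up to 12, so 12 needed; 12 signed. Sufficient.
Dating window: the latest signature is 90 days after the earliest; the limit is 90 days. Within the window.

Effective — both the signature and dating-window requirements are satisfied.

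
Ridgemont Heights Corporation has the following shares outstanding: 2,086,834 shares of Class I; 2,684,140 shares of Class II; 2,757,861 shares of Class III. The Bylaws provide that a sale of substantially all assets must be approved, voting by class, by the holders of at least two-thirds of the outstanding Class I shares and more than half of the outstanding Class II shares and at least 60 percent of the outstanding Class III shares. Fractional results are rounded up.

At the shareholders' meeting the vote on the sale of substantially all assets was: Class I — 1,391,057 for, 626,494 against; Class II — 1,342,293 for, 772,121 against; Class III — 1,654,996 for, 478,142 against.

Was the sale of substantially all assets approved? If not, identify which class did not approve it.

Not approved — the Class I shares did not give the required vote.

Class I: 2/3 of 2086834 = 1391222.67, rounded up to 1391223; 1,391,223 required, 1,391,057 in favor — not approved.
Class II: a majority of 2684140 is 1342071; 1,342,071 required, 1,342,293 in favor — approved.
Class III: 3/5 of 2757861 = 1654716.60, rounded up to 1654717; 1,654,717 required, 1,654,996 in favor — approved.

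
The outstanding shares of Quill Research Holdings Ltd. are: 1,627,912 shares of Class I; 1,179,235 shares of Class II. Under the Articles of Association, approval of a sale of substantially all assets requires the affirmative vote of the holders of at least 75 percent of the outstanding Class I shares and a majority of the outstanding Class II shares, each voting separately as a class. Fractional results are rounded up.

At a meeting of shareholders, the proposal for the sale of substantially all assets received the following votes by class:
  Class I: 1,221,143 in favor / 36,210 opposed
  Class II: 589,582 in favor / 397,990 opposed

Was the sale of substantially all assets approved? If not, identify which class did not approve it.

Class I: 3/4 of 1627912 = 1220934; 1,220,934 required, 1,221,143 in favor — approved.
Class II: a majority of 1179235 is 589618; 589,618 required, 589,582 in favor — not approved.

Not approved — the Class II shares did not give the required vote.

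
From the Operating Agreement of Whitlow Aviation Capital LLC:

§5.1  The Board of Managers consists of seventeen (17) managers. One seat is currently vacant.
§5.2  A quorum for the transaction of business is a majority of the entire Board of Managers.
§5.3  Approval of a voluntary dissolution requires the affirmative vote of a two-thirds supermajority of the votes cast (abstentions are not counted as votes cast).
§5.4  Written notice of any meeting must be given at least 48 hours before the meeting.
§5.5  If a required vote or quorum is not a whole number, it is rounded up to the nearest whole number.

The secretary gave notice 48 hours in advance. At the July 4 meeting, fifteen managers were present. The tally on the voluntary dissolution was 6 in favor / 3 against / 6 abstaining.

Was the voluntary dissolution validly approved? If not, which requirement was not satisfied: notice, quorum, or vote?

Valid — all requirements satisfied.

Notice: 48 hours given; 48 required (48 ≥ 48). Satisfied.
Quorum: 15 present; quorum is 9. Satisfied.
Vote: the voluntary dissolution requires two-thirds of the votes cast (15 present − 6 abstaining = 9). 2/3 of 9 = 6, so 6 affirmative votes are needed; 6 voted in favor. Satisfied.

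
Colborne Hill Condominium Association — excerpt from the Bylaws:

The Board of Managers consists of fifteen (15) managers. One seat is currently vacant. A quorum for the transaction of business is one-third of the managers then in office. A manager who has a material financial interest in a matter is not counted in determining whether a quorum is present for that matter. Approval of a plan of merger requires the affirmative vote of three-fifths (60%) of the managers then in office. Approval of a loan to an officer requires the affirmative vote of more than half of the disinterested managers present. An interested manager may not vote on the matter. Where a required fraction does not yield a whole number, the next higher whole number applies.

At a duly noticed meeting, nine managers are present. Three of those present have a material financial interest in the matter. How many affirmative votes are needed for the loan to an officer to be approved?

The loan to an officer requires a majority of the disinterested managers present (9 − 3 = 6).
A majority of 6 is 4.

4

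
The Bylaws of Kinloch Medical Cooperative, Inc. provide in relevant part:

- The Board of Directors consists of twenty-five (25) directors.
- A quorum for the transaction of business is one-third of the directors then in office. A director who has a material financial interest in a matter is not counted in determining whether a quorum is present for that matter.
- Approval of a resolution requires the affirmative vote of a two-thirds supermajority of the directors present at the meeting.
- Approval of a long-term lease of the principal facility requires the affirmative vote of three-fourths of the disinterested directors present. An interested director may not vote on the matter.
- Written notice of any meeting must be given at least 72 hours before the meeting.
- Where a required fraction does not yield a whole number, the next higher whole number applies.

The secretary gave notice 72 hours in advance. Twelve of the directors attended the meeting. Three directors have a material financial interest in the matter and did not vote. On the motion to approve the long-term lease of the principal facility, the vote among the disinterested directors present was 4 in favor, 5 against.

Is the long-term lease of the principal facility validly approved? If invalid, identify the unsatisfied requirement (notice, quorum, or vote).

Invalid — vote requirement not satisfied.

Notice: 72 hours given; 72 required (72 ≥ 72). Satisfied.
Quorum: 12 present, but the 3 interested directors do not count, leaving 9. Quorum is 9. Satisfied.
Vote: the long-term lease of the principal facility requires three-fourths of the disinterested directors present (12 − 3 = 9). 3/4 of 9 = 6.75, rounded up to 7, so 7 affirmative votes are needed; 4 voted in favor. Not satisfied.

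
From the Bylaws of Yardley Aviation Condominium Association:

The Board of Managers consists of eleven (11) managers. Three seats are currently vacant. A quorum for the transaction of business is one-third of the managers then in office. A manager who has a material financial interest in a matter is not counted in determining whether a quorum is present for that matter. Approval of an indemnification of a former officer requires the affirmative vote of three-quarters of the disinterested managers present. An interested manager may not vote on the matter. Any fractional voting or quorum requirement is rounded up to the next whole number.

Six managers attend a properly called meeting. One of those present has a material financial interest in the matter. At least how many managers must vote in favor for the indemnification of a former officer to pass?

The indemnification of a former officer requires three-fourths of the disinterested managers present (6 − 1 = 5).
3/4 of 5 = 3.75, rounded up to 4.

4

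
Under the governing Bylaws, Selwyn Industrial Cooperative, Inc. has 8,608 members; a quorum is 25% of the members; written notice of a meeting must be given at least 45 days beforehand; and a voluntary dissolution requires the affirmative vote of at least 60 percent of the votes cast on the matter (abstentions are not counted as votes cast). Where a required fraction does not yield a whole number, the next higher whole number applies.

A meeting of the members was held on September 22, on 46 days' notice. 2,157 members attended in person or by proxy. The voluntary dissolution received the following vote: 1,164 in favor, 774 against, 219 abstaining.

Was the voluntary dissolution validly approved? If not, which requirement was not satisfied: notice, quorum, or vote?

Notice: 46 days given; 45 required. Satisfied.
Quorum: 25% of 8,608 = 2,152; 2,157 present. Satisfied.
Vote: requires three-fifths of the votes cast (2,157 − 219 abstaining = 1,938); 3/5 of 1938 = 1162.80, rounded up to 1163, so 1,163 needed; 1,164 in favor. Satisfied.

Valid — all requirements satisfied.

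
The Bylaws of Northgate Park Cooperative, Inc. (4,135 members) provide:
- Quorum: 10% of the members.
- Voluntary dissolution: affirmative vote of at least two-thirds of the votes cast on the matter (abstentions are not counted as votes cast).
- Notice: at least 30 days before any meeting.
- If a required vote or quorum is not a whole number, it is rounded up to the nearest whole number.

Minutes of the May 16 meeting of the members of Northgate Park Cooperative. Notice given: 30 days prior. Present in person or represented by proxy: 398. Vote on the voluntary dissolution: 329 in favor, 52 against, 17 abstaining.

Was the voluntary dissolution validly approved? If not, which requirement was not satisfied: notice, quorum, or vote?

Invalid — quorum requirement not satisfied.

Notice: 30 days given; 30 required. Satisfied.
Quorum: 10% of 4,135 = 413.50, rounded up to 414; 398 present. Not satisfied.
Vote: requires two-thirds of the votes cast (398 − 17 abstaining = 381); 2/3 of 381 = 254, so 254 needed; 329 in favor. Satisfied.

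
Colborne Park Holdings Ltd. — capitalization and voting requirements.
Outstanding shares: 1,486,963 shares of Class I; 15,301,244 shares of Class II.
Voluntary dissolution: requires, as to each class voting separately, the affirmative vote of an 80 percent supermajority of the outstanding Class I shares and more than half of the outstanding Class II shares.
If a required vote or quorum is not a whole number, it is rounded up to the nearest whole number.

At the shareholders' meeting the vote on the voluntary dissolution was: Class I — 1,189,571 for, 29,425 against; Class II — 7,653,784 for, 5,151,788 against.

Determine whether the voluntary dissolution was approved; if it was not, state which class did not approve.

Approved — every class gave the required vote.

Class I: 4/5 of 1486963 = 1189570.40, rounded up to 1189571; 1,189,571 required, 1,189,571 in favor — approved.
Class II: a majority of 15301244 is 7650623; 7,650,623 required, 7,653,784 in favor — approved.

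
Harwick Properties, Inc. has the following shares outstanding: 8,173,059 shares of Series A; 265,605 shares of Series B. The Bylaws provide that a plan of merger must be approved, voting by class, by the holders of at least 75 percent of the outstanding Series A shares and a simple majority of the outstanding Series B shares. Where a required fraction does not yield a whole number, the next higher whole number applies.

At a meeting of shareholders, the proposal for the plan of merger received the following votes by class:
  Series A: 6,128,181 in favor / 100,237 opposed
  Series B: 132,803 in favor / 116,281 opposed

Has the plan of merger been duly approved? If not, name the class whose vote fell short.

Series A: 3/4 of 8173059 = 6129794.25, rounded up to 6129795; 6,129,795 required, 6,128,181 in favor — not approved.
Series B: a majority of 265605 is 132803; 132,803 required, 132,803 in favor — approved.

Not approved — the Series A shares did not give the required vote.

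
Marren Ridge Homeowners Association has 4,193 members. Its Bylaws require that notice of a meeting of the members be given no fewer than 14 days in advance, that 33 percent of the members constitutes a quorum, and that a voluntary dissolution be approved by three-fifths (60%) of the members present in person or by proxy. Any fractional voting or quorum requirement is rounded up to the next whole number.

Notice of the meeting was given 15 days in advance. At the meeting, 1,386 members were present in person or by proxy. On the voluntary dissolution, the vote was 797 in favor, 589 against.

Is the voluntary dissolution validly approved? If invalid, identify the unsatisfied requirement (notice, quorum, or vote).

Invalid — vote requirement not satisfied.

Notice: 15 days given; 14 required. Satisfied.
Quorum: 33% of 4,193 = 1,383.69, rounded up to 1,384; 1,386 present. Satisfied.
Vote: requires three-fifths of those present (1,386); 3/5 of 1386 = 831.60, rounded up to 832, so 832 needed; 797 in favor. Not satisfied.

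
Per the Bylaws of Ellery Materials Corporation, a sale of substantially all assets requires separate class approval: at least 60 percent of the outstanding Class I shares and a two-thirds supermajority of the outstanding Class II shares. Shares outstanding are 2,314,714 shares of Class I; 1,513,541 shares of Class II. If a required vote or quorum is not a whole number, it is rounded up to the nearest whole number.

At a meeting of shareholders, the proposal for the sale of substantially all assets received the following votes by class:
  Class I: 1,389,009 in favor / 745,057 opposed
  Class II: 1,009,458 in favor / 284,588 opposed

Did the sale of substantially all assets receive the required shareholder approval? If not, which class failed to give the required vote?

Approved — every class gave the required vote.

Class I: 3/5 of 2314714 = 1388828.40, rounded up to 1388829; 1,388,829 required, 1,389,009 in favor — approved.
Class II: 2/3 of 1513541 = 1009027.33, rounded up to 1009028; 1,009,028 required, 1,009,458 in favor — approved.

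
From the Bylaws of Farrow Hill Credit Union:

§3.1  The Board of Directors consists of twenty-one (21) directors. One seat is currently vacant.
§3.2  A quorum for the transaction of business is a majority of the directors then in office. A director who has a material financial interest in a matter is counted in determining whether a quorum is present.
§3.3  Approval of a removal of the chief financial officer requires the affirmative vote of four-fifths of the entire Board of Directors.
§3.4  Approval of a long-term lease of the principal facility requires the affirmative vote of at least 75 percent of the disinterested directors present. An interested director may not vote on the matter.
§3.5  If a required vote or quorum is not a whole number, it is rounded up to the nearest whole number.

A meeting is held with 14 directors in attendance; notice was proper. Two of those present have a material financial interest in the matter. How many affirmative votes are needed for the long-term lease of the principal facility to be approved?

9

The long-term lease of the principal facility requires three-fourths of the disinterested directors present (14 − 2 = 12).
3/4 of 12 = 9.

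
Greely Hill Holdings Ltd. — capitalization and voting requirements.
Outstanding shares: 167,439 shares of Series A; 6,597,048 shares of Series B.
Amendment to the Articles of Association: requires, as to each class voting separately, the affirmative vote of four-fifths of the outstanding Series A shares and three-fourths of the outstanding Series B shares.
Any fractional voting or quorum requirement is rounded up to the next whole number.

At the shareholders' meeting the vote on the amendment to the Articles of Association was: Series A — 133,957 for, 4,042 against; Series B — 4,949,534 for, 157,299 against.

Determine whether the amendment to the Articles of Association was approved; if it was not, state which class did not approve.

Approved — every class gave the required vote.

Series A: 4/5 of 167439 = 133951.20, rounded up to 133952; 133,952 required, 133,957 in favor — approved.
Series B: 3/4 of 6597048 = 4947786; 4,947,786 required, 4,949,534 in favor — approved.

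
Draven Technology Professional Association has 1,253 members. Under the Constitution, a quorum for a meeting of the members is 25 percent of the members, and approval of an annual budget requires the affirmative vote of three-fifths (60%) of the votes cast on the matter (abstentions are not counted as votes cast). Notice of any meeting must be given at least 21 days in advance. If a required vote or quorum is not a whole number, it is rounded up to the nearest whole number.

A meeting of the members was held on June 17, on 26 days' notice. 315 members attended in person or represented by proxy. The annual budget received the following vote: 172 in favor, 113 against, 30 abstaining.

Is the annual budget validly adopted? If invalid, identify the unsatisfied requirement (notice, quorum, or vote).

Valid — all requirements satisfied.

Notice: 26 days given; 21 required. Satisfied.
Quorum: 25% of 1,253 = 313.25, rounded up to 314; 315 present. Satisfied.
Vote: requires three-fifths of the votes cast (315 − 30 abstaining = 285); 3/5 of 285 = 171, so 171 needed; 172 in favor. Satisfied.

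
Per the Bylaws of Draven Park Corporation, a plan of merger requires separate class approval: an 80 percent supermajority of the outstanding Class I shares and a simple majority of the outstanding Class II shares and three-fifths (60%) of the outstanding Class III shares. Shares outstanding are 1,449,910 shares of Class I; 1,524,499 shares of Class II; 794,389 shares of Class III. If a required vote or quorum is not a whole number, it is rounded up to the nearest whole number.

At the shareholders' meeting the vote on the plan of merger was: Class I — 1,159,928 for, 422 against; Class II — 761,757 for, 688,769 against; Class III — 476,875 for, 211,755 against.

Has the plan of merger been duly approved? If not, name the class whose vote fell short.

Class I: 4/5 of 1449910 = 1159928; 1,159,928 required, 1,159,928 in favor — approved.
Class II: a majority of 1524499 is 762250; 762,250 required, 761,757 in favor — not approved.
Class III: 3/5 of 794389 = 476633.40, rounded up to 476634; 476,634 required, 476,875 in favor — approved.

Not approved — the Class II shares did not give the required vote.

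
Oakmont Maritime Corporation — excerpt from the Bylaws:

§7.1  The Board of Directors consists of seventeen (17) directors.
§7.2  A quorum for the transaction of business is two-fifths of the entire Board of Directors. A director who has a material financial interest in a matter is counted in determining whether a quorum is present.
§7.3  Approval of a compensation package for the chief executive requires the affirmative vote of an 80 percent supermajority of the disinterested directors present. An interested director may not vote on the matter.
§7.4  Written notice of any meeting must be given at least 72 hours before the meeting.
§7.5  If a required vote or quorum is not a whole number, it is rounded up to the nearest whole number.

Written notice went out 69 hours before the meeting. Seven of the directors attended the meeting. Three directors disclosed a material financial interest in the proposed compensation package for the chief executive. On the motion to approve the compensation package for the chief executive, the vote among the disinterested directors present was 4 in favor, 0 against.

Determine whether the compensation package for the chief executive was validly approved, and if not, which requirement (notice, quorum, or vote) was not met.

Notice: 69 hours given; 72 required (69 < 72). Not satisfied.
Quorum: 7 present (interested directors count toward quorum); quorum is 7. Satisfied.
Vote: the compensation package for the chief executive requires four-fifths of the disinterested directors present (7 − 3 = 4). 4/5 of 4 = 3.20, rounded up to 4, so 4 affirmative votes are needed; 4 voted in favor. Satisfied.

Invalid — notice requirement not satisfied.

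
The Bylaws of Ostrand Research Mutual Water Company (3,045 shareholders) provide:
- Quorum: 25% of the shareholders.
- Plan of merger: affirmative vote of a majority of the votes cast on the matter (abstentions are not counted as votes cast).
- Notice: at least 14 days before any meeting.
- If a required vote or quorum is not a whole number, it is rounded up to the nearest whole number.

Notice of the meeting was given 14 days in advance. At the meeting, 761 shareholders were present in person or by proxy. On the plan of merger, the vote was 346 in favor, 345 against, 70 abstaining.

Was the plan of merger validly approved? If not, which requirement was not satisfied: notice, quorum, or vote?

Notice: 14 days given; 14 required. Satisfied.
Quorum: 25% of 3,045 = 761.25, rounded up to 762; 761 present. Not satisfied.
Vote: requires a majority of the votes cast (761 − 70 abstaining = 691); a majority of 691 is 346, so 346 needed; 346 in favor. Satisfied.

Invalid — quorum requirement not satisfied.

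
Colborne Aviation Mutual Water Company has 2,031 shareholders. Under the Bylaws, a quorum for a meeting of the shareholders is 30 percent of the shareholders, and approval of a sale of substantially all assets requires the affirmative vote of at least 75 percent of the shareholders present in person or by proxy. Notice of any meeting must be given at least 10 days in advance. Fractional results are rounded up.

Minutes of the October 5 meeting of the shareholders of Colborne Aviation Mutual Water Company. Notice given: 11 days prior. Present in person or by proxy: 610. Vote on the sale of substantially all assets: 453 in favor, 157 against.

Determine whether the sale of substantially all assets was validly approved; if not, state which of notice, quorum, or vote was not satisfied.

Notice: 11 days given; 10 required. Satisfied.
Quorum: 30% of 2,031 = 609.30, rounded up to 610; 610 present. Satisfied.
Vote: requires three-fourths of those present (610); 3/4 of 610 = 457.50, rounded up to 458, so 458 needed; 453 in favor. Not satisfied.

Invalid — vote requirement not satisfied.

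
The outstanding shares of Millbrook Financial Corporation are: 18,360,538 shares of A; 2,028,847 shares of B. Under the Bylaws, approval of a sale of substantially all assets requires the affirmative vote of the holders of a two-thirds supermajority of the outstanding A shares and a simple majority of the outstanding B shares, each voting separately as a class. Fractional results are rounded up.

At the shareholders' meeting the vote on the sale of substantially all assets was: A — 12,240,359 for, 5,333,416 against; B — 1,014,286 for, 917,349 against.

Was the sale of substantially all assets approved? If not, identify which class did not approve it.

A: 2/3 of 18360538 = 12240358.67, rounded up to 12240359; 12,240,359 required, 12,240,359 in favor — approved.
B: a majority of 2028847 is 1014424; 1,014,424 required, 1,014,286 in favor — not approved.

Not approved — the B shares did not give the required vote.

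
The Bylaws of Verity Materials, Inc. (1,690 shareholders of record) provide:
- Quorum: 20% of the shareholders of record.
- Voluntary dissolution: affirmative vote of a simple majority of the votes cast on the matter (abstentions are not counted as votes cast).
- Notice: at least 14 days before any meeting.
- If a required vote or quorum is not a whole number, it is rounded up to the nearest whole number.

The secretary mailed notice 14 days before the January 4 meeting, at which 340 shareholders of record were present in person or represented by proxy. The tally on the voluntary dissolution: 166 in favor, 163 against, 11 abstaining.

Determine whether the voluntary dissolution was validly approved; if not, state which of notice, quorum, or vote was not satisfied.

Notice: 14 days given; 14 required. Satisfied.
Quorum: 20% of 1,690 = 338; 340 present. Satisfied.
Vote: requires a majority of the votes cast (340 − 11 abstaining = 329); a majority of 329 is 165, so 165 needed; 166 in favor. Satisfied.

Valid — all requirements satisfied.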